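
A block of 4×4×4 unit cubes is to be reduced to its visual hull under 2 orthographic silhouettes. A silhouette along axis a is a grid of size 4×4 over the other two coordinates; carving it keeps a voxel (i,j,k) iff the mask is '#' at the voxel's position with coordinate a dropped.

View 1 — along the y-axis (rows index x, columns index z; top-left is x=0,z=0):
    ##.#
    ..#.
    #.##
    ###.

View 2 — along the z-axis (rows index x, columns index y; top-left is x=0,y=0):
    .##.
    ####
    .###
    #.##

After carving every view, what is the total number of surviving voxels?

full grid |V| = 64
  1. axis=1 (XZ plane), |mask|=10  ⇒  voxels=40
  2. axis=2 (XY plane), |mask|=12  ⇒  voxels=28

28 voxels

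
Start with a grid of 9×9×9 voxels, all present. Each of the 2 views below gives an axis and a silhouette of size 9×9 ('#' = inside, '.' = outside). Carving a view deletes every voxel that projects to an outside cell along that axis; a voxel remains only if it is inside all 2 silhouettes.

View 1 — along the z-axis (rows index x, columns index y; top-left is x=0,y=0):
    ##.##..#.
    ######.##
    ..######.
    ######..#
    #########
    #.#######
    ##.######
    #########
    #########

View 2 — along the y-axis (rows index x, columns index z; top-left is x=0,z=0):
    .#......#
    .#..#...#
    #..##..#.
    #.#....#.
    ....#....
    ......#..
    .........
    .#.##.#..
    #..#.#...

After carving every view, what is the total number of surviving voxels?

remaining voxels: 159

before carving: 729 voxels (9×9×9)
[1] z-view keeps 69 columns → grid now 621
[2] y-view keeps 21 columns → grid now 159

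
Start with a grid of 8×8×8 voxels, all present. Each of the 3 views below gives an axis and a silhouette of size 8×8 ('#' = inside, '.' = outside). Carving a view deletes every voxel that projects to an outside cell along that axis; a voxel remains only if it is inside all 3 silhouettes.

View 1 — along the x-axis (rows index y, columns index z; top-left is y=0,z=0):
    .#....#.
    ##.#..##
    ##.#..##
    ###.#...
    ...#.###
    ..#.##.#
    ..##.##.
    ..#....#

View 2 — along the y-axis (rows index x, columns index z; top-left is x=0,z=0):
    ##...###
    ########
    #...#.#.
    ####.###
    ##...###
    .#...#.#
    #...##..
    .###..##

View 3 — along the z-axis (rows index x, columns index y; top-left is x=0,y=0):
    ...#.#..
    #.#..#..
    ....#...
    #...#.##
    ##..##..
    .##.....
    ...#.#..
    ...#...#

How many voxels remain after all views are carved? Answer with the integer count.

voxel count = 51

before carving: 512 voxels (8×8×8)
V1 x: intersect with YZ mask (30 set) -- 240 left
V2 y: intersect with XZ mask (39 set) -- 150 left
V3 z: intersect with XY mask (20 set) -- 51 left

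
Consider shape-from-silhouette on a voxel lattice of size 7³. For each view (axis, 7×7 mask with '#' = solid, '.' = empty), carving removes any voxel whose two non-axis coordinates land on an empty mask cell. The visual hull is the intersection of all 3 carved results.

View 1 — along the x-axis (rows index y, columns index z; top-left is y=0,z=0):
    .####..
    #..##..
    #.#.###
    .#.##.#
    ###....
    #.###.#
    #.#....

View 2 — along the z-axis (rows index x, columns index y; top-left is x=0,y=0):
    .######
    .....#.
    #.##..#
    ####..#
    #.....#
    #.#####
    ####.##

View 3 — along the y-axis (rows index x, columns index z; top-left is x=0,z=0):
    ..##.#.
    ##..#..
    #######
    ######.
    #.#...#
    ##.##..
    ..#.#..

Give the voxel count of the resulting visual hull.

full grid |V| = 343
after view 1 [x-axis, 26 of 49 cells solid] → remaining = 182
after view 2 [z-axis, 30 of 49 cells solid] → remaining = 112
after view 3 [y-axis, 28 of 49 cells solid] → remaining = 67

|visual hull| = 67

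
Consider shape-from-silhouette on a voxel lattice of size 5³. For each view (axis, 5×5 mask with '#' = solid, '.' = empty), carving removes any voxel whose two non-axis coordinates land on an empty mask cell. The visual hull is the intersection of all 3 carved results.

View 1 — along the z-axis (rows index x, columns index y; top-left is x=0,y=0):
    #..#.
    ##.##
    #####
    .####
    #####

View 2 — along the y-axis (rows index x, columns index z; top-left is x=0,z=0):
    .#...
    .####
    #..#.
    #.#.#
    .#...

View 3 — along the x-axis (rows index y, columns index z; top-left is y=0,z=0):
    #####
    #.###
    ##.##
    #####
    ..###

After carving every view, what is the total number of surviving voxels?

before carving: 125 voxels (5×5×5)
V1 z: intersect with XY mask (20 set) -- 100 left
V2 y: intersect with XZ mask (11 set) -- 45 left
V3 x: intersect with YZ mask (21 set) -- 38 left

remaining voxels: 38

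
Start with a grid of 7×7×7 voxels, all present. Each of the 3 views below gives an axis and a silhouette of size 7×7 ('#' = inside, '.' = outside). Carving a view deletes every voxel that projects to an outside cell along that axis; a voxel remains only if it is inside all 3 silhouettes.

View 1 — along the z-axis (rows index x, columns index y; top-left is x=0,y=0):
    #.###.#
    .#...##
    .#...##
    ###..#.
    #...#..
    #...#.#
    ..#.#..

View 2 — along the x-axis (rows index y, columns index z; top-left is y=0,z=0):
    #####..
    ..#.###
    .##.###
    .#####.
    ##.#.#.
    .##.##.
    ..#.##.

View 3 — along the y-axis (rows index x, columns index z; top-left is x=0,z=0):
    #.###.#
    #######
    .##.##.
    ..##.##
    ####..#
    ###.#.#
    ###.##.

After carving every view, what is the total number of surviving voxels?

before carving: 343 voxels (7×7×7)
after view 1 [z-axis, 22 of 49 cells solid] → remaining = 154
after view 2 [x-axis, 30 of 49 cells solid] → remaining = 92
after view 3 [y-axis, 35 of 49 cells solid] → remaining = 67

remaining voxels: 67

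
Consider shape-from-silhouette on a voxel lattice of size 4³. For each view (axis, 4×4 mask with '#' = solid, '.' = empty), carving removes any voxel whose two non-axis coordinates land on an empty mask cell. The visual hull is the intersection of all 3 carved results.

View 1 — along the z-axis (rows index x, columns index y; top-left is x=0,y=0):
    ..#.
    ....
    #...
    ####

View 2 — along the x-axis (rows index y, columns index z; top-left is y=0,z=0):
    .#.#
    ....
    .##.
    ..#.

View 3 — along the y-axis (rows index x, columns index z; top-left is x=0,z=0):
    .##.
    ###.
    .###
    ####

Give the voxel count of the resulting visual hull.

start: 4×4×4 = 64 voxels
after view 1 [z-axis, 6 of 16 cells solid] → remaining = 24
after view 2 [x-axis, 5 of 16 cells solid] → remaining = 9
after view 3 [y-axis, 12 of 16 cells solid] → remaining = 9

|visual hull| = 9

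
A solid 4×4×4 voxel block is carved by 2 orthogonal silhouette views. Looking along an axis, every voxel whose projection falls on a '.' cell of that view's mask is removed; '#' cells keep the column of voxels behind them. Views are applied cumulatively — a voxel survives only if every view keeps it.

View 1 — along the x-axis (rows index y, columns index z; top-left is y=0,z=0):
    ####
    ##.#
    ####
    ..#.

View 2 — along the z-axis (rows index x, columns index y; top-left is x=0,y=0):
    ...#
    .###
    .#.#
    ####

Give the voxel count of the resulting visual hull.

full grid |V| = 64
  1. axis=0 (YZ plane), |mask|=12  ⇒  voxels=48
  2. axis=2 (XY plane), |mask|=10  ⇒  voxels=25

voxel count = 25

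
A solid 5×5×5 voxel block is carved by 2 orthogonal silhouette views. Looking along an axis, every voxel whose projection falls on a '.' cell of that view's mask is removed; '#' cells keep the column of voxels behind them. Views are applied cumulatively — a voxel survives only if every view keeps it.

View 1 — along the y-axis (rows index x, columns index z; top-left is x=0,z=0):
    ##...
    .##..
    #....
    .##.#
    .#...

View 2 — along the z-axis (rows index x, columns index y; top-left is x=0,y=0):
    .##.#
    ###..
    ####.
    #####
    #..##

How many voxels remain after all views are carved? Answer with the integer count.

34 voxels

initial block: 5^3 = 125
carve view 1 (along y, XZ-mask fill 9/25): 45 voxels remain
carve view 2 (along z, XY-mask fill 18/25): 34 voxels remain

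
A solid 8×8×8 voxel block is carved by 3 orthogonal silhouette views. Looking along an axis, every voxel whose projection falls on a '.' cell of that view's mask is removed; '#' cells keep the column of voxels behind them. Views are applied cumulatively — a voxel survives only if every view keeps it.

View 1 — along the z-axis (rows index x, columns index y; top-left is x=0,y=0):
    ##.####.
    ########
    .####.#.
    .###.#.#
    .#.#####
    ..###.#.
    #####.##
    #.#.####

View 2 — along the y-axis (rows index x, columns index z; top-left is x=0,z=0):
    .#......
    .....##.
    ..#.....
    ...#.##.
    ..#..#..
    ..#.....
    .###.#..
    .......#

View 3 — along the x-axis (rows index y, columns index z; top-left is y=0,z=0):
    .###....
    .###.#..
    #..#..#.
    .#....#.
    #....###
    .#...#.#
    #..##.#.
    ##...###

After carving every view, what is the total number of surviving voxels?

initial block: 8^3 = 512
after view 1 [z-axis, 47 of 64 cells solid] → remaining = 376
after view 2 [y-axis, 15 of 64 cells solid] → remaining = 92
after view 3 [x-axis, 28 of 64 cells solid] → remaining = 43

voxel count = 43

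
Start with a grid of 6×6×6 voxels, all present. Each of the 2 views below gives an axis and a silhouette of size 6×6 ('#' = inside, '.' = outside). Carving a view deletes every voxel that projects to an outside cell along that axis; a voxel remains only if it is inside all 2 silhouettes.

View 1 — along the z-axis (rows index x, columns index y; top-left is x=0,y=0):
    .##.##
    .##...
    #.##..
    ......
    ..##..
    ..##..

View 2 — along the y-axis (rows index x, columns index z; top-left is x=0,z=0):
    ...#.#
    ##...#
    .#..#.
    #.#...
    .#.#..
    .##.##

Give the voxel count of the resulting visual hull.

initial block: 6^3 = 216
  1. axis=2 (XY plane), |mask|=13  ⇒  voxels=78
  2. axis=1 (XZ plane), |mask|=15  ⇒  voxels=32

remaining voxels: 32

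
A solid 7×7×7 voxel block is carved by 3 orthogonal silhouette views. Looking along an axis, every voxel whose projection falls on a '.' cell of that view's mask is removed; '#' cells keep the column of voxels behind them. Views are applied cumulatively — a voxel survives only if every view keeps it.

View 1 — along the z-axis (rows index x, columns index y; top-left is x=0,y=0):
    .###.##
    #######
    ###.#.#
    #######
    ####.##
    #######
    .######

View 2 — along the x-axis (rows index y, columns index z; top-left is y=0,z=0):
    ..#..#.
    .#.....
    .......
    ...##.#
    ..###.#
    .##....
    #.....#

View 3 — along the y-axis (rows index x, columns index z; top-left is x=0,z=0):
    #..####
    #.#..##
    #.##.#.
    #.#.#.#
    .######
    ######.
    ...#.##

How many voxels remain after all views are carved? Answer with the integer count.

52 voxels

initial block: 7^3 = 343
step 1: project along z, AND mask (43/49) → |grid| = 301
step 2: project along x, AND mask (14/49) → |grid| = 81
step 3: project along y, AND mask (32/49) → |grid| = 52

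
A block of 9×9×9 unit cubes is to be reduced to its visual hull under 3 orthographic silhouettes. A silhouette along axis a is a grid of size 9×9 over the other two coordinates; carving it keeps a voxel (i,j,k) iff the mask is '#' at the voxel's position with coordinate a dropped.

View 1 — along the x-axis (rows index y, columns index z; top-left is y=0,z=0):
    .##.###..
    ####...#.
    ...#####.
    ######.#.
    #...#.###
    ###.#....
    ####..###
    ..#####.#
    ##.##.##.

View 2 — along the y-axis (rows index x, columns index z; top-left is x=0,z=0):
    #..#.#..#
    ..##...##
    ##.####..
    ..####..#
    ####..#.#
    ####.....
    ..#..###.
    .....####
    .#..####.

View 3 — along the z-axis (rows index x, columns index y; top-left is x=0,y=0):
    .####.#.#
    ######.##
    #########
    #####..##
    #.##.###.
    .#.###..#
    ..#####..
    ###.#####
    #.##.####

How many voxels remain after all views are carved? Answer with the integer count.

before carving: 729 voxels (9×9×9)
V1 x: intersect with YZ mask (50 set) -- 450 left
V2 y: intersect with XZ mask (42 set) -- 228 left
V3 z: intersect with XY mask (61 set) -- 177 left

remaining voxels: 177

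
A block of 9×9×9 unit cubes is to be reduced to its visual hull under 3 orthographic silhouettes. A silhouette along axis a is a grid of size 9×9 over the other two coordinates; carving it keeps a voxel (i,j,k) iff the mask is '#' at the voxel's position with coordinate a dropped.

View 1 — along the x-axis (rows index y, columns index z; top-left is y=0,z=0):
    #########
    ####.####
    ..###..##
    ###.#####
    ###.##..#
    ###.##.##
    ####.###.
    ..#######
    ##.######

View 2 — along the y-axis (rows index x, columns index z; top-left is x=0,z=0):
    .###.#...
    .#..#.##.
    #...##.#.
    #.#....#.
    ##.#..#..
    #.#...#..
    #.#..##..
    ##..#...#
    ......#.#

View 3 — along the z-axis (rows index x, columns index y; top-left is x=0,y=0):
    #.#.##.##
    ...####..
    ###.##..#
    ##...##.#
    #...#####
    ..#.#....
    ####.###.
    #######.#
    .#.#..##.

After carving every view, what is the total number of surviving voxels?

142 voxels

start: 9×9×9 = 729 voxels
step 1: project along x, AND mask (65/81) → |grid| = 585
step 2: project along y, AND mask (32/81) → |grid| = 229
step 3: project along z, AND mask (48/81) → |grid| = 142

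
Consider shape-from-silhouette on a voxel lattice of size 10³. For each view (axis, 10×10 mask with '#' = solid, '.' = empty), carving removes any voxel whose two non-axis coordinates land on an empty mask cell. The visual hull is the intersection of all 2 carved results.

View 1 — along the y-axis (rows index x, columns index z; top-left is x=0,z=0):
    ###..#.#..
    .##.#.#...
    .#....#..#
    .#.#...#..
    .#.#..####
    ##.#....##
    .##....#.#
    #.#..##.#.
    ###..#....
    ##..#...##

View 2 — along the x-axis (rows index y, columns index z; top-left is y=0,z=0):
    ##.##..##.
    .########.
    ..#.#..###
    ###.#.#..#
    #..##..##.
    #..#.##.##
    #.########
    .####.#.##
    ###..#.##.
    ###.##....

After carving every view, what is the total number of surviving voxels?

274 voxels

full grid |V| = 1000
  1. axis=1 (XZ plane), |mask|=44  ⇒  voxels=440
  2. axis=0 (YZ plane), |mask|=63  ⇒  voxels=274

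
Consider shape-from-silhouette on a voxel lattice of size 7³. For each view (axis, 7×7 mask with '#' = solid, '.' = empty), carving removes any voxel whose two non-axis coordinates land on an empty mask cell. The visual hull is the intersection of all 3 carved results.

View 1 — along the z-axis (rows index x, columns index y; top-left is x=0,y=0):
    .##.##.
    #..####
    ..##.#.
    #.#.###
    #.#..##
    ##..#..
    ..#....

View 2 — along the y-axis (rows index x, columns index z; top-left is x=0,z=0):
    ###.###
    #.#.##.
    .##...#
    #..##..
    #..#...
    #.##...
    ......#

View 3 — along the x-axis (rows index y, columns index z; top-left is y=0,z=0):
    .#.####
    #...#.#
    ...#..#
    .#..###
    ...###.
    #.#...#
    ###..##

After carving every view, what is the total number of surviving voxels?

voxel count = 40

initial block: 7^3 = 343
V1 z: intersect with XY mask (25 set) -- 175 left
V2 y: intersect with XZ mask (22 set) -- 86 left
V3 x: intersect with YZ mask (25 set) -- 40 left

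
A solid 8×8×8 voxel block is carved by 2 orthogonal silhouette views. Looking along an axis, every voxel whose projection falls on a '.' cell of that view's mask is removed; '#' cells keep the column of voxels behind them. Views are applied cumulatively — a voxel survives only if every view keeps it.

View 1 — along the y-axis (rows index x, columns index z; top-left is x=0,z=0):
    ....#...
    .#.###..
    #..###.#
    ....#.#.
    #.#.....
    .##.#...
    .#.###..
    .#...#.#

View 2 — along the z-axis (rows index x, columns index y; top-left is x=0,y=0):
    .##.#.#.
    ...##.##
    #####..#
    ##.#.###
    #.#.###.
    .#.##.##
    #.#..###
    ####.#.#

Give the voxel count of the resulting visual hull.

initial block: 8^3 = 512
[1] y-view keeps 24 columns → grid now 192
[2] z-view keeps 41 columns → grid now 125

125 voxels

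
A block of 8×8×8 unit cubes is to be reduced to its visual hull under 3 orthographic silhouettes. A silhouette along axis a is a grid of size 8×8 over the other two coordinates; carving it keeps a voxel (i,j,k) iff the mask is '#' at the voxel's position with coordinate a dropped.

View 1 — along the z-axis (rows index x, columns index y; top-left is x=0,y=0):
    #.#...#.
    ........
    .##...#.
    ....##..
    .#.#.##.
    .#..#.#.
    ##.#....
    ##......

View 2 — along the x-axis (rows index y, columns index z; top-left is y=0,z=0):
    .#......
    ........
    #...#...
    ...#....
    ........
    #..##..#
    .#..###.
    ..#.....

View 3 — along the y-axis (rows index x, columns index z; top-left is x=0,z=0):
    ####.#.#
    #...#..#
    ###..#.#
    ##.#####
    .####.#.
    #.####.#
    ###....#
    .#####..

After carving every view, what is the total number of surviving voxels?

full grid |V| = 512
step 1: project along z, AND mask (20/64) → |grid| = 160
step 2: project along x, AND mask (13/64) → |grid| = 33
step 3: project along y, AND mask (41/64) → |grid| = 21

voxel count = 21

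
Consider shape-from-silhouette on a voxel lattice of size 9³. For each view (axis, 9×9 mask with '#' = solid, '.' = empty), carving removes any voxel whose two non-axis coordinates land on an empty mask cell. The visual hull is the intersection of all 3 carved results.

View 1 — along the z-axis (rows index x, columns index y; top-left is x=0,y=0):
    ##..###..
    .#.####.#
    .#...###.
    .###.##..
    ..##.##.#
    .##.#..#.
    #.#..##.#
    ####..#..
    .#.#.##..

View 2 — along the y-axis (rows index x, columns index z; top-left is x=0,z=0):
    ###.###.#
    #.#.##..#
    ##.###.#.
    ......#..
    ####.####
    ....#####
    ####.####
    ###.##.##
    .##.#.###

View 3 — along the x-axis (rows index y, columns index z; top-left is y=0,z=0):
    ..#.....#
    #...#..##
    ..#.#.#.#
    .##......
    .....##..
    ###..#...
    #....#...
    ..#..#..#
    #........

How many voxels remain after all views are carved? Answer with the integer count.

88 voxels

before carving: 729 voxels (9×9×9)
V1 z: intersect with XY mask (43 set) -- 387 left
V2 y: intersect with XZ mask (53 set) -- 253 left
V3 x: intersect with YZ mask (24 set) -- 88 left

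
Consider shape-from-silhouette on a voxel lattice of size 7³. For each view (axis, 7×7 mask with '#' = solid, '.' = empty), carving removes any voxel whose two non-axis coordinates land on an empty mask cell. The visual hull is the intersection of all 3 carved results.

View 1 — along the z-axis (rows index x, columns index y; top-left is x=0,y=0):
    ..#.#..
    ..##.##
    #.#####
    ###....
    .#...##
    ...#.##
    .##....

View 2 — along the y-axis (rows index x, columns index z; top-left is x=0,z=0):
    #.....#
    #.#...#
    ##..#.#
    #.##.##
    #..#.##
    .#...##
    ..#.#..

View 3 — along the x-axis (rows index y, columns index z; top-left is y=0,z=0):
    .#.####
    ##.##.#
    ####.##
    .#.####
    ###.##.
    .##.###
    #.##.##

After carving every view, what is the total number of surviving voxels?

full grid |V| = 343
V1 z: intersect with XY mask (23 set) -- 161 left
V2 y: intersect with XZ mask (23 set) -- 80 left
V3 x: intersect with YZ mask (36 set) -- 59 left

voxel count = 59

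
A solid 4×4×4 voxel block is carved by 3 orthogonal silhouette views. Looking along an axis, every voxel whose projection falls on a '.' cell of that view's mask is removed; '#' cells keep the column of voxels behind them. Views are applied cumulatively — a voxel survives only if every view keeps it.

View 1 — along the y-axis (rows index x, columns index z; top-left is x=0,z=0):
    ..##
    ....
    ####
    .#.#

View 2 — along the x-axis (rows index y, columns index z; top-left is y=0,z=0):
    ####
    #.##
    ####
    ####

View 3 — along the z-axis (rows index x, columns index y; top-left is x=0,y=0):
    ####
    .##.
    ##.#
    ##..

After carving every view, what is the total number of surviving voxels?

initial block: 4^3 = 64
step 1: project along y, AND mask (8/16) → |grid| = 32
step 2: project along x, AND mask (15/16) → |grid| = 30
step 3: project along z, AND mask (11/16) → |grid| = 22

|visual hull| = 22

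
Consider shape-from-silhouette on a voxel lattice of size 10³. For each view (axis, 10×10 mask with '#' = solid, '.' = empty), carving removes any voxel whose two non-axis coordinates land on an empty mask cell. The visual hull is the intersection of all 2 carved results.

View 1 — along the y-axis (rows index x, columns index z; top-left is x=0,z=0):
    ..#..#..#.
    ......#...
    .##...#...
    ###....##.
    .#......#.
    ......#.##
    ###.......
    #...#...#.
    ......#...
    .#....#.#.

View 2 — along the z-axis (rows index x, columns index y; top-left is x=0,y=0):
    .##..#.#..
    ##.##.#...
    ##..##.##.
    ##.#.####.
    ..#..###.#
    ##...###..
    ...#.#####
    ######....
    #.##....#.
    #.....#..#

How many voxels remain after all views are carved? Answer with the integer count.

144 voxels

initial block: 10^3 = 1000
after view 1 [y-axis, 27 of 100 cells solid] → remaining = 270
after view 2 [z-axis, 51 of 100 cells solid] → remaining = 144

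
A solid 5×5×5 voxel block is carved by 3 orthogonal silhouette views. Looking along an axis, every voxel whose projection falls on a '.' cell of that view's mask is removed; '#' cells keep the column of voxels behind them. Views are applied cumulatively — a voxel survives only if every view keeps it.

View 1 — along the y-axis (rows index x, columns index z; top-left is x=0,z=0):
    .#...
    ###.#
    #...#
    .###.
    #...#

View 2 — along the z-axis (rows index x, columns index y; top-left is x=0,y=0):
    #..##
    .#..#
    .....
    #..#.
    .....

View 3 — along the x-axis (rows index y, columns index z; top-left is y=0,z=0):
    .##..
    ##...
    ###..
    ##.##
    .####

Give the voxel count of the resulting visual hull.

remaining voxels: 12

initial block: 5^3 = 125
after view 1 [y-axis, 12 of 25 cells solid] → remaining = 60
after view 2 [z-axis, 7 of 25 cells solid] → remaining = 17
after view 3 [x-axis, 15 of 25 cells solid] → remaining = 12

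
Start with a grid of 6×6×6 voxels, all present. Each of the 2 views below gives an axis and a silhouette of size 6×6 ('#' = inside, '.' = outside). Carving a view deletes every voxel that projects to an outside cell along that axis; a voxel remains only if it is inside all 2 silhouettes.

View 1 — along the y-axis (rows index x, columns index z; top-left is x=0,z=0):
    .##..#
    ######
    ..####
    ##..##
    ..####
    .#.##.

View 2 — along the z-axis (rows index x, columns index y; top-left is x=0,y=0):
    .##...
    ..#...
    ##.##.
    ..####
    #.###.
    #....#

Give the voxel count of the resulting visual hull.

full grid |V| = 216
V1 y: intersect with XZ mask (24 set) -- 144 left
V2 z: intersect with XY mask (17 set) -- 66 left

66 voxels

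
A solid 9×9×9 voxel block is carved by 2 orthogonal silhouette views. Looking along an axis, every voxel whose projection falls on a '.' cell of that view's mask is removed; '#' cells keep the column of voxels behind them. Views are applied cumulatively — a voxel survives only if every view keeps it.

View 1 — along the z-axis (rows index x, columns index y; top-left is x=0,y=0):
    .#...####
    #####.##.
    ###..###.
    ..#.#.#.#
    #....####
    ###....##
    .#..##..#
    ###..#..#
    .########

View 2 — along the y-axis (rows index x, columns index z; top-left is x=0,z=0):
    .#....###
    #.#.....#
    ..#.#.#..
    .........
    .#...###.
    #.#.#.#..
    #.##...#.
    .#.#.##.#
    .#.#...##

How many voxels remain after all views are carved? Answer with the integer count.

before carving: 729 voxels (9×9×9)
after view 1 [z-axis, 49 of 81 cells solid] → remaining = 441
after view 2 [y-axis, 31 of 81 cells solid] → remaining = 172

|visual hull| = 172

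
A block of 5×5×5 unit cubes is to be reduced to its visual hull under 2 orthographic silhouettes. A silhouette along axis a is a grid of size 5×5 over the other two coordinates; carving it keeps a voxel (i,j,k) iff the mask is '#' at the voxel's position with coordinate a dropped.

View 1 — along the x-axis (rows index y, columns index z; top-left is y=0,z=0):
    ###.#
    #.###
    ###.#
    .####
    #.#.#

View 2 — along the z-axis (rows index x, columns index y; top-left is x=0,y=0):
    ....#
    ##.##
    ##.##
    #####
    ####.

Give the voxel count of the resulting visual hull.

full grid |V| = 125
after view 1 [x-axis, 19 of 25 cells solid] → remaining = 95
after view 2 [z-axis, 18 of 25 cells solid] → remaining = 68

voxel count = 68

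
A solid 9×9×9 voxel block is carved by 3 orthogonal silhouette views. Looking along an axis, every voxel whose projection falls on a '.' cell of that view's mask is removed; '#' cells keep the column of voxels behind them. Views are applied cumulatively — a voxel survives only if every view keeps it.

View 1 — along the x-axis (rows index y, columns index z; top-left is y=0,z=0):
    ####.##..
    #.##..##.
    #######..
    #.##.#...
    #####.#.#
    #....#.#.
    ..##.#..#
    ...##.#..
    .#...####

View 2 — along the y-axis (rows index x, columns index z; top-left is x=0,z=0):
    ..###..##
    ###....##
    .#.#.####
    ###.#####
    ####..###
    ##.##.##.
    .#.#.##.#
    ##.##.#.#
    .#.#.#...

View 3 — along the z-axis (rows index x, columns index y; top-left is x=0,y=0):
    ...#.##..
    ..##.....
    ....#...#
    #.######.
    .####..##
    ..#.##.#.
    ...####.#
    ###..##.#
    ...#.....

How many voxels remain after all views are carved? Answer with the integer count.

full grid |V| = 729
V1 x: intersect with YZ mask (44 set) -- 396 left
V2 y: intersect with XZ mask (51 set) -- 246 left
V3 z: intersect with XY mask (36 set) -- 122 left

|visual hull| = 122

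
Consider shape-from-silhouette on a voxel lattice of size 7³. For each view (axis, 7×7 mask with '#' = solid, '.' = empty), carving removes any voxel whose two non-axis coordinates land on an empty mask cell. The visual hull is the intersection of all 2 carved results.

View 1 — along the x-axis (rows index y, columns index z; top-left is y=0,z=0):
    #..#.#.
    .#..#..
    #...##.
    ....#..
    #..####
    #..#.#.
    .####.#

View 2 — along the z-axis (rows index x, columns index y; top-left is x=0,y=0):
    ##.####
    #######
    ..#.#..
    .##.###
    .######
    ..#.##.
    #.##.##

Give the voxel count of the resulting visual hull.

remaining voxels: 112

before carving: 343 voxels (7×7×7)
after view 1 [x-axis, 22 of 49 cells solid] → remaining = 154
after view 2 [z-axis, 34 of 49 cells solid] → remaining = 112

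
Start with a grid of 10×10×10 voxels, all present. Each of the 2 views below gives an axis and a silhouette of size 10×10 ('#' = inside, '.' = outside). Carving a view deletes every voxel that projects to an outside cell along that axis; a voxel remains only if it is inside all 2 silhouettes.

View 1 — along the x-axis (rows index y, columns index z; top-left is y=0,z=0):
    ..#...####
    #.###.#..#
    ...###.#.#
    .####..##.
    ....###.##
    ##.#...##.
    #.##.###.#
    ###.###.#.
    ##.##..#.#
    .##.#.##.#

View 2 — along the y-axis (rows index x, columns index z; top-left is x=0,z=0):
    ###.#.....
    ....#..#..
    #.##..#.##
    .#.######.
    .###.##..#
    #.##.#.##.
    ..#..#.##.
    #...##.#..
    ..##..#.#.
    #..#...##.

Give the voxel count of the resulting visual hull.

|visual hull| = 270

initial block: 10^3 = 1000
  1. axis=0 (YZ plane), |mask|=58  ⇒  voxels=580
  2. axis=1 (XZ plane), |mask|=47  ⇒  voxels=270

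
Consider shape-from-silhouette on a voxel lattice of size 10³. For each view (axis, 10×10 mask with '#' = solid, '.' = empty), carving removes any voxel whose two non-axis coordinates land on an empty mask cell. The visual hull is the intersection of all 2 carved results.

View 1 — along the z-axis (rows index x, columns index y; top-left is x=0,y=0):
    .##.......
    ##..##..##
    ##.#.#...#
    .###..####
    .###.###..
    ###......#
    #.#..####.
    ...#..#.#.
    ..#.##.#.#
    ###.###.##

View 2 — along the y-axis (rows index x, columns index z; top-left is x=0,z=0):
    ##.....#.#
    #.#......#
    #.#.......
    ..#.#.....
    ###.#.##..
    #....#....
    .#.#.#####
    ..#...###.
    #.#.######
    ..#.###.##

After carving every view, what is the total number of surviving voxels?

remaining voxels: 236

full grid |V| = 1000
step 1: project along z, AND mask (52/100) → |grid| = 520
step 2: project along y, AND mask (44/100) → |grid| = 236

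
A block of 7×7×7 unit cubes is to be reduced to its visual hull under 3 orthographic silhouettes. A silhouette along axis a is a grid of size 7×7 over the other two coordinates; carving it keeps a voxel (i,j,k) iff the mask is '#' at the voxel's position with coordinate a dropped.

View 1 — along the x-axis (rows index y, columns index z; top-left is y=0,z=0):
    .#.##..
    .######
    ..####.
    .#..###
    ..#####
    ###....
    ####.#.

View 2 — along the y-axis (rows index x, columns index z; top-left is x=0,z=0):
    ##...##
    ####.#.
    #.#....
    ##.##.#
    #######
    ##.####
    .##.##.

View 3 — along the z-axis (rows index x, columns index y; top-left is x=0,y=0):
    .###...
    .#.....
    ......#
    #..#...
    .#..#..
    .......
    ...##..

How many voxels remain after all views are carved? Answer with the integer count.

initial block: 7^3 = 343
  1. axis=0 (YZ plane), |mask|=30  ⇒  voxels=210
  2. axis=1 (XZ plane), |mask|=33  ⇒  voxels=139
  3. axis=2 (XY plane), |mask|=11  ⇒  voxels=36

voxel count = 36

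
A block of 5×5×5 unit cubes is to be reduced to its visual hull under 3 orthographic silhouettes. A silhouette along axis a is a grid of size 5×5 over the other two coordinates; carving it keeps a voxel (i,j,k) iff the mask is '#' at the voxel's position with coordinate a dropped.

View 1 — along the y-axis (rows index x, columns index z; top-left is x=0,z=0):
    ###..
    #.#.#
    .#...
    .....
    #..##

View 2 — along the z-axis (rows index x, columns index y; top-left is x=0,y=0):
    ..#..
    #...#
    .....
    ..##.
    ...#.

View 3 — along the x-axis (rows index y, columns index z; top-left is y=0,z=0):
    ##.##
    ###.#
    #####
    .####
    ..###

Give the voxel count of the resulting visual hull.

initial block: 5^3 = 125
  1. axis=1 (XZ plane), |mask|=10  ⇒  voxels=50
  2. axis=2 (XY plane), |mask|=6  ⇒  voxels=12
  3. axis=0 (YZ plane), |mask|=20  ⇒  voxels=9

remaining voxels: 9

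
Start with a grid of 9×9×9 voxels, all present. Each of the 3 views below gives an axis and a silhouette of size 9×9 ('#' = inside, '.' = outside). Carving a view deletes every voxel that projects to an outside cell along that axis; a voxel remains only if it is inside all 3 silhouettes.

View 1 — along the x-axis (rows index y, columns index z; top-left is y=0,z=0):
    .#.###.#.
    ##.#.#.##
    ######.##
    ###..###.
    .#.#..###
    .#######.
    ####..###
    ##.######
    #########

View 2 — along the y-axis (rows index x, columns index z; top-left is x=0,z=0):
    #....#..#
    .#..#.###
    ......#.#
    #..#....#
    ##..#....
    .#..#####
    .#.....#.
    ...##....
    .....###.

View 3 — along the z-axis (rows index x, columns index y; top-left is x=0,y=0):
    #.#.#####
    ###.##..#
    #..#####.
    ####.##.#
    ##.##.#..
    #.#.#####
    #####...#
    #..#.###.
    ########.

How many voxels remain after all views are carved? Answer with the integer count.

141 voxels

initial block: 9^3 = 729
[1] x-view keeps 61 columns → grid now 549
[2] y-view keeps 29 columns → grid now 201
[3] z-view keeps 57 columns → grid now 141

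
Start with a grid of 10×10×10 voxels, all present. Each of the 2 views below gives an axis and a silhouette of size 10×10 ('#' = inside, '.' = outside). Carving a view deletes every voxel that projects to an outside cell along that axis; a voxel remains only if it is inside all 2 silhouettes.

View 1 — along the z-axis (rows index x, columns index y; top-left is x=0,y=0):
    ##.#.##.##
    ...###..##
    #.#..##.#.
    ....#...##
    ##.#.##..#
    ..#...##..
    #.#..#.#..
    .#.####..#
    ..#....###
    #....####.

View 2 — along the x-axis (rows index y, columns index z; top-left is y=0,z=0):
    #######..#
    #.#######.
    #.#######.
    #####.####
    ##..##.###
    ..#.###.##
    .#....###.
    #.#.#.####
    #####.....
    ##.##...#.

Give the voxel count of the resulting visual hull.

307 voxels

before carving: 1000 voxels (10×10×10)
carve view 1 (along z, XY-mask fill 48/100): 480 voxels remain
carve view 2 (along x, YZ-mask fill 67/100): 307 voxels remain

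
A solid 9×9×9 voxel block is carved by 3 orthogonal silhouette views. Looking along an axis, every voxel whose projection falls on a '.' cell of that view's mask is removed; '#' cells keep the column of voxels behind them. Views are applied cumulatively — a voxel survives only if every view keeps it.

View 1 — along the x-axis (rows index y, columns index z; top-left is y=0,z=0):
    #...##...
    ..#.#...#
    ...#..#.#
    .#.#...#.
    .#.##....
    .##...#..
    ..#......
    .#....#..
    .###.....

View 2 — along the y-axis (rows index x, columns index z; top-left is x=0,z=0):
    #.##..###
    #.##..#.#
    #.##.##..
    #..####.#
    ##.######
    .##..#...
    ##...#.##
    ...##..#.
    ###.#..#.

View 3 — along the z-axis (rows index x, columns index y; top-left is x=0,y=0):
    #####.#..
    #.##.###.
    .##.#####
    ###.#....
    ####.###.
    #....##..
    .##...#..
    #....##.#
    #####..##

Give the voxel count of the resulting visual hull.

73 voxels

initial block: 9^3 = 729
  1. axis=0 (YZ plane), |mask|=24  ⇒  voxels=216
  2. axis=1 (XZ plane), |mask|=46  ⇒  voxels=118
  3. axis=2 (XY plane), |mask|=47  ⇒  voxels=73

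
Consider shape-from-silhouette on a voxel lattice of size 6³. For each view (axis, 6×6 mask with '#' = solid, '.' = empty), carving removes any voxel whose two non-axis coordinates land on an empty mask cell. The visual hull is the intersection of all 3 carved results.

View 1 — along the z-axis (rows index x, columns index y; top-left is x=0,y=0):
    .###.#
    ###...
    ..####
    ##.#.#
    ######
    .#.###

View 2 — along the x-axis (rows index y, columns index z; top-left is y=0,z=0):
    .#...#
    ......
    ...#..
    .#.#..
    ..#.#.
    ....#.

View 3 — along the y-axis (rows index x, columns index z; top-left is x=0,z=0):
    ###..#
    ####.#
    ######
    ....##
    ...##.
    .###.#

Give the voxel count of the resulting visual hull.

|visual hull| = 19

start: 6×6×6 = 216 voxels
  1. axis=2 (XY plane), |mask|=25  ⇒  voxels=150
  2. axis=0 (YZ plane), |mask|=8  ⇒  voxels=31
  3. axis=1 (XZ plane), |mask|=23  ⇒  voxels=19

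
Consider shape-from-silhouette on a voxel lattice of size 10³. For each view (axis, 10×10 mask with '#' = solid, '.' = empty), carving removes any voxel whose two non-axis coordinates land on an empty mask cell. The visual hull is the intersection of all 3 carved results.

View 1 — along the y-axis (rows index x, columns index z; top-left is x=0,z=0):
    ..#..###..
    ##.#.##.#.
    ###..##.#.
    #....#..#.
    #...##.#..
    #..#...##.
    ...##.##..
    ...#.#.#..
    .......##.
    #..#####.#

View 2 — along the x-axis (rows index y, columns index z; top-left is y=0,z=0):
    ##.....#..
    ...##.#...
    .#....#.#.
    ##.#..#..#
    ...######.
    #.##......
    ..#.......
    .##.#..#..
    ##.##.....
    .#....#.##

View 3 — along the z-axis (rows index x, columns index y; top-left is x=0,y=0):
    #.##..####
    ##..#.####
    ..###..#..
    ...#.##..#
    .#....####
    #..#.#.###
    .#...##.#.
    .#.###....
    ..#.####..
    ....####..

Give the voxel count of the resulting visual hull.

76 voxels

start: 10×10×10 = 1000 voxels
step 1: project along y, AND mask (43/100) → |grid| = 430
step 2: project along x, AND mask (36/100) → |grid| = 149
step 3: project along z, AND mask (50/100) → |grid| = 76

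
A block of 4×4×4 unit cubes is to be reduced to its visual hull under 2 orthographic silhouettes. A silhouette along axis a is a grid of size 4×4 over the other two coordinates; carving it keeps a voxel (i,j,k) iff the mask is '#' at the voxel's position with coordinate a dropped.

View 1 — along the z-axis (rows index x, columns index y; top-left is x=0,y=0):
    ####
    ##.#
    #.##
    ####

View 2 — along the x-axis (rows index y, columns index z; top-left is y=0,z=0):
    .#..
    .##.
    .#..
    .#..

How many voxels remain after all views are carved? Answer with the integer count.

remaining voxels: 17

full grid |V| = 64
[1] z-view keeps 14 columns → grid now 56
[2] x-view keeps 5 columns → grid now 17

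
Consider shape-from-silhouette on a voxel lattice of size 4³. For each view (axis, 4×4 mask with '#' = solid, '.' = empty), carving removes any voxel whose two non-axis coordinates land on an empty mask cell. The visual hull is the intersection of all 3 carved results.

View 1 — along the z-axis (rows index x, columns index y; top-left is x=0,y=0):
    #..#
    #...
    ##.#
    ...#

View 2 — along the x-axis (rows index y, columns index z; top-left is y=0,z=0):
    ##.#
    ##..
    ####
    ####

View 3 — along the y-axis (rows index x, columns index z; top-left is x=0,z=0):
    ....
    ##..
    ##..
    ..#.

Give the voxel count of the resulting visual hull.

start: 4×4×4 = 64 voxels
carve view 1 (along z, XY-mask fill 7/16): 28 voxels remain
carve view 2 (along x, YZ-mask fill 13/16): 23 voxels remain
carve view 3 (along y, XZ-mask fill 5/16): 9 voxels remain

9 voxels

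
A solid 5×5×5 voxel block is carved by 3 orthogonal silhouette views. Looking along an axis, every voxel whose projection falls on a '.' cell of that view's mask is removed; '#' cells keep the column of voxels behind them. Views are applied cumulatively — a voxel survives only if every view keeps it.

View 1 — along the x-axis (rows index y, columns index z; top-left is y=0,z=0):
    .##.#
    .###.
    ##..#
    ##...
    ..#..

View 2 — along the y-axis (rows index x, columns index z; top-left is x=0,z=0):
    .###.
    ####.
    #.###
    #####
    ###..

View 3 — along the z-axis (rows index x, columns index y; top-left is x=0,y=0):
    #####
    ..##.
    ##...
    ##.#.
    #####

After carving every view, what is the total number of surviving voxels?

before carving: 125 voxels (5×5×5)
after view 1 [x-axis, 12 of 25 cells solid] → remaining = 60
after view 2 [y-axis, 19 of 25 cells solid] → remaining = 47
after view 3 [z-axis, 17 of 25 cells solid] → remaining = 33

voxel count = 33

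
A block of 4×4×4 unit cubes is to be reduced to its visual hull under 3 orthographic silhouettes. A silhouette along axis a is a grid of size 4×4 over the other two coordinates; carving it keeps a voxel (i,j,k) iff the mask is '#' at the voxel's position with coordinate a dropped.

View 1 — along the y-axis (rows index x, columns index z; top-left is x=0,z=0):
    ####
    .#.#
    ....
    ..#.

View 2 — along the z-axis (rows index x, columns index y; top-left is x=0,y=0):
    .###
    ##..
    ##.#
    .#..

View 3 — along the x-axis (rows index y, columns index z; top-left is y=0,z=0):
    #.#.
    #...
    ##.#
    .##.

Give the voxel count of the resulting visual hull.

start: 4×4×4 = 64 voxels
  1. axis=1 (XZ plane), |mask|=7  ⇒  voxels=28
  2. axis=2 (XY plane), |mask|=9  ⇒  voxels=17
  3. axis=0 (YZ plane), |mask|=8  ⇒  voxels=6

|visual hull| = 6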